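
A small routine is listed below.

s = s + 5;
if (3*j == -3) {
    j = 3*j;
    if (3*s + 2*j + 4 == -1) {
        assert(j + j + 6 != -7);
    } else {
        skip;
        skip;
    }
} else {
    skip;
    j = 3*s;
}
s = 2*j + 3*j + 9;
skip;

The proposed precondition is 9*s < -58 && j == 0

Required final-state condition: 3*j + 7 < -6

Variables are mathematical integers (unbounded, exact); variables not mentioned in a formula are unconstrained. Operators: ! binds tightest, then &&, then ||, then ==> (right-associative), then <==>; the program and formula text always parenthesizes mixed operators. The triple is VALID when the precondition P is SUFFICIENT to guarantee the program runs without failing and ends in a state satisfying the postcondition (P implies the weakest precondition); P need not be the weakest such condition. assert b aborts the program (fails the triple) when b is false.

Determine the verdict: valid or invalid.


Working backward. After the program, the postcondition 3*j + 7 < -6 must hold; in canonical form it is 3*j < -13.
Before skip: 3*j < -13
Before s := 2*j + 3*j + 9: 3*j < -13
Then branch requires (6*j + 3*s == -5 ==> (6*j != -13 && 9*j < -13)) && ((!(6*j + 3*s == -5)) ==> 9*j < -13); else branch requires 9*s < -13.
Before the if: (3*j == -3 ==> ((6*j + 3*s == -5 ==> (6*j != -13 && 9*j < -13)) && ((!(6*j + 3*s == -5)) ==> 9*j < -13))) && ((!(3*j == -3)) ==> 9*s < -13)
Before s := s + 5: (3*j == -3 ==> ((6*j + 3*s == -20 ==> (6*j != -13 && 9*j < -13)) && ((!(6*j + 3*s == -20)) ==> 9*j < -13))) && ((!(3*j == -3)) ==> 9*s < -58)
The weakest precondition is (3*j == -3 ==> ((6*j + 3*s == -20 ==> (6*j != -13 && 9*j < -13)) && ((!(6*j + 3*s == -20)) ==> 9*j < -13))) && ((!(3*j == -3)) ==> 9*s < -58).
Check whether 9*s < -58 && j == 0 implies it.
Every state satisfying the precondition satisfies the weakest precondition: the implication holds.
Answer: valid


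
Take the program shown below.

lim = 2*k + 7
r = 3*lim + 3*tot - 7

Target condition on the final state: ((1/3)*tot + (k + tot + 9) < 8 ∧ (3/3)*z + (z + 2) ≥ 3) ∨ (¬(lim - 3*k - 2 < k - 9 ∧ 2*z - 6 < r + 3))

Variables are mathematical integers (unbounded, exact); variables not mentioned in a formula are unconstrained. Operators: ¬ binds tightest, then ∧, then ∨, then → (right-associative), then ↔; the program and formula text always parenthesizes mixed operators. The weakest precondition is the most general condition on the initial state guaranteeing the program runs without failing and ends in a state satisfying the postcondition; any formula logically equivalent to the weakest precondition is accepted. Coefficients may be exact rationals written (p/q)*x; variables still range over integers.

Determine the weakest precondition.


Working backward. After the program, the postcondition ((1/3)*tot + (k + tot + 9) < 8 ∧ (3/3)*z + (z + 2) ≥ 3) ∨ (¬(lim - 3*k - 2 < k - 9 ∧ 2*z - 6 < r + 3)) must hold; in canonical form it is (k + (4/3)*tot < -1 ∧ 2*z ≥ 1) ∨ (¬(lim < 4*k - 7 ∧ 2*z < r + 9)).
Before r := 3*lim + 3*tot - 7: (k + (4/3)*tot < -1 ∧ 2*z ≥ 1) ∨ (¬(lim < 4*k - 7 ∧ 2*z < 3*lim + 3*tot + 2))
Before lim := 2*k + 7: (k + (4/3)*tot < -1 ∧ 2*z ≥ 1) ∨ (¬(2*k > 14 ∧ 2*z < 6*k + 3*tot + 23))
Answer: WP = (k + (4/3)*tot < -1 ∧ 2*z ≥ 1) ∨ (¬(2*k > 14 ∧ 2*z < 6*k + 3*tot + 23))


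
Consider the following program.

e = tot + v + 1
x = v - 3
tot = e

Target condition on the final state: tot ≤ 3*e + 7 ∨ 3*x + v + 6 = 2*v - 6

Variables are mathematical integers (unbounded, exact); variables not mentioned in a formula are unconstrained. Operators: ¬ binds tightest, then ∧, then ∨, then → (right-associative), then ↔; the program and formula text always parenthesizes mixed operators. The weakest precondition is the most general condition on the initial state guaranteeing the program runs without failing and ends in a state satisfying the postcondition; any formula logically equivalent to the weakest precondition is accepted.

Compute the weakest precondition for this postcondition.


Working backward. After the program, the postcondition tot ≤ 3*e + 7 ∨ 3*x + v + 6 = 2*v - 6 must hold; in canonical form it is tot ≤ 3*e + 7 ∨ 3*x = v - 12.
Before tot := e: 2*e ≥ -7 ∨ 3*x = v - 12
Before x := v - 3: 2*e ≥ -7 ∨ 2*v = -3
Before e := tot + v + 1: 2*tot + 2*v ≥ -9 ∨ 2*v = -3
Answer: WP = 2*tot + 2*v ≥ -9 ∨ 2*v = -3


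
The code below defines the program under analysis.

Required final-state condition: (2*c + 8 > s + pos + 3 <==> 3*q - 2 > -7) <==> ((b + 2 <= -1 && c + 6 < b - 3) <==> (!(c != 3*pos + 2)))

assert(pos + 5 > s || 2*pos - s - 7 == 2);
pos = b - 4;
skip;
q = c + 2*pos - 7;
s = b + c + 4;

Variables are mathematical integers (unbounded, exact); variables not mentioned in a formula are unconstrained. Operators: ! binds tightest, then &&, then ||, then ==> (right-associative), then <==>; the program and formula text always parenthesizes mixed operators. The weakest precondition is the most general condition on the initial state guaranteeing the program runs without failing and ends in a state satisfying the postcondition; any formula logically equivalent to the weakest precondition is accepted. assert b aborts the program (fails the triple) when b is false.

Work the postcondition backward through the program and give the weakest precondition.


Working backward. After the program, the postcondition (2*c + 8 > s + pos + 3 <==> 3*q - 2 > -7) <==> ((b + 2 <= -1 && c + 6 < b - 3) <==> (!(c != 3*pos + 2))) must hold; in canonical form it is (2*c > pos + s - 5 <==> 3*q > -5) <==> ((b <= -3 && c < b - 9) <==> (!(c != 3*pos + 2))).
Before s := b + c + 4: (c > b + pos - 1 <==> 3*q > -5) <==> ((b <= -3 && c < b - 9) <==> (!(c != 3*pos + 2)))
Before q := c + 2*pos - 7: (c > b + pos - 1 <==> 3*c + 6*pos > 16) <==> ((b <= -3 && c < b - 9) <==> (!(c != 3*pos + 2)))
Before skip: (c > b + pos - 1 <==> 3*c + 6*pos > 16) <==> ((b <= -3 && c < b - 9) <==> (!(c != 3*pos + 2)))
Before pos := b - 4: (c > 2*b - 5 <==> 6*b + 3*c > 40) <==> ((b <= -3 && c < b - 9) <==> (!(c != 3*b - 10)))
Before assert pos + 5 > s || 2*pos - s - 7 == 2: (pos > s - 5 || 2*pos == s + 9) && ((c > 2*b - 5 <==> 6*b + 3*c > 40) <==> ((b <= -3 && c < b - 9) <==> (!(c != 3*b - 10))))
Answer: WP = (pos > s - 5 || 2*pos == s + 9) && ((c > 2*b - 5 <==> 6*b + 3*c > 40) <==> ((b <= -3 && c < b - 9) <==> (!(c != 3*b - 10))))


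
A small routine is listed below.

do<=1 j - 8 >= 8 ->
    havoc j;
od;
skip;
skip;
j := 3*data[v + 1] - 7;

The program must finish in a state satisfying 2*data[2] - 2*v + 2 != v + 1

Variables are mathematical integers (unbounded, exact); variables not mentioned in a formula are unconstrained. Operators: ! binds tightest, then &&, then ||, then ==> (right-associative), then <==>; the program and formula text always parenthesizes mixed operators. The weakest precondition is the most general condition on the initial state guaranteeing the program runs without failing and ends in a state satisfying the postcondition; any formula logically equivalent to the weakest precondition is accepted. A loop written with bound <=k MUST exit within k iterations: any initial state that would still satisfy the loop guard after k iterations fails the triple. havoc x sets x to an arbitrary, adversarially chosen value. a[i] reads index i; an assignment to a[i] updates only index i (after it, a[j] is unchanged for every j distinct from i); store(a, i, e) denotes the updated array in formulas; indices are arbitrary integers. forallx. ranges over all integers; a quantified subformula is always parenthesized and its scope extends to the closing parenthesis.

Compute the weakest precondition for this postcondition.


Working backward. After the program, the postcondition 2*data[2] - 2*v + 2 != v + 1 must hold; in canonical form it is 2*data[2] != 3*v - 1.
Before j := 3*data[v + 1] - 7: 2*data[2] != 3*v - 1
Before skip: 2*data[2] != 3*v - 1
Before skip: 2*data[2] != 3*v - 1
Before the loop (bound <=1), unroll the exhaustion recursion (WP_0 = exit-now case; WP_j = one more guarded iteration, up to j = 1):
  WP_0: (!(j >= 16)) && 2*data[2] != 3*v - 1
  WP_1: (j >= 16 ==> (forall j_1. ((!(j_1 >= 16)) && 2*data[2] != 3*v - 1))) && ((!(j >= 16)) ==> 2*data[2] != 3*v - 1)
So before the loop: (j >= 16 ==> (forall j_1. ((!(j_1 >= 16)) && 2*data[2] != 3*v - 1))) && ((!(j >= 16)) ==> 2*data[2] != 3*v - 1)
Answer: WP = (j >= 16 ==> (forall j_1. ((!(j_1 >= 16)) && 2*data[2] != 3*v - 1))) && ((!(j >= 16)) ==> 2*data[2] != 3*v - 1)


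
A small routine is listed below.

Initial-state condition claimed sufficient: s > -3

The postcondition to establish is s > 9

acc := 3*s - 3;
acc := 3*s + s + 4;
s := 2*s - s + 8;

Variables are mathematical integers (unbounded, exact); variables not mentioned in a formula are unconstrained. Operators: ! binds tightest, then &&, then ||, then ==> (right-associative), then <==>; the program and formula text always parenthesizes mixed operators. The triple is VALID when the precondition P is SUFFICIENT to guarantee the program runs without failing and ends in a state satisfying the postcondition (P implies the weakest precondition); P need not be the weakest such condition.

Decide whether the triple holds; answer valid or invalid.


Working backward. After the program, s > 9 must hold.
Before s := 2*s - s + 8: s > 1
Before acc := 3*s + s + 4: s > 1
Before acc := 3*s - 3: s > 1
The weakest precondition is s > 1.
Check whether s > -3 implies it.
Countermodel: at the initial state s = -2, the precondition holds but the weakest precondition fails.
Answer: invalid


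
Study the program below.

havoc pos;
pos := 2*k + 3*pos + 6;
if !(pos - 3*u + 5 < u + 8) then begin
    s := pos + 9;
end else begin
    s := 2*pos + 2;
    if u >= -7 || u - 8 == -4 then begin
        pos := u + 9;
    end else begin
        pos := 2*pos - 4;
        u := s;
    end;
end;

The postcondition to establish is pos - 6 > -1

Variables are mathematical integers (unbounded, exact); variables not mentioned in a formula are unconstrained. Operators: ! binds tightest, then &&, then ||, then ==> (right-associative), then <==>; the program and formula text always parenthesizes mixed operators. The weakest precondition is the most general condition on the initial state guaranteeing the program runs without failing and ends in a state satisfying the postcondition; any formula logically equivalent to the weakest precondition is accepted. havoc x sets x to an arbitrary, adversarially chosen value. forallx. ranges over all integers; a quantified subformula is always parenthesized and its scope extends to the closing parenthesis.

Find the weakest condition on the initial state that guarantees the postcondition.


Working backward. After the program, the postcondition pos - 6 > -1 must hold; in canonical form it is pos > 5.
Then branch requires pos > 5; else branch requires ((u >= -7 || u == 4) ==> u > -4) && ((!(u >= -7 || u == 4)) ==> 2*pos > 9).
Before the if: ((!(pos < 4*u + 3)) ==> pos > 5) && (pos < 4*u + 3 ==> (((u >= -7 || u == 4) ==> u > -4) && ((!(u >= -7 || u == 4)) ==> 2*pos > 9)))
Before pos := 2*k + 3*pos + 6: ((!(2*k + 3*pos < 4*u - 3)) ==> 2*k + 3*pos > -1) && (2*k + 3*pos < 4*u - 3 ==> (((u >= -7 || u == 4) ==> u > -4) && ((!(u >= -7 || u == 4)) ==> 4*k + 6*pos > -3)))
Before havoc pos: forall pos_1. (((!(2*k + 3*pos_1 < 4*u - 3)) ==> 2*k + 3*pos_1 > -1) && (2*k + 3*pos_1 < 4*u - 3 ==> (((u >= -7 || u == 4) ==> u > -4) && ((!(u >= -7 || u == 4)) ==> 4*k + 6*pos_1 > -3))))
Answer: WP = forall pos_1. (((!(2*k + 3*pos_1 < 4*u - 3)) ==> 2*k + 3*pos_1 > -1) && (2*k + 3*pos_1 < 4*u - 3 ==> (((u >= -7 || u == 4) ==> u > -4) && ((!(u >= -7 || u == 4)) ==> 4*k + 6*pos_1 > -3))))


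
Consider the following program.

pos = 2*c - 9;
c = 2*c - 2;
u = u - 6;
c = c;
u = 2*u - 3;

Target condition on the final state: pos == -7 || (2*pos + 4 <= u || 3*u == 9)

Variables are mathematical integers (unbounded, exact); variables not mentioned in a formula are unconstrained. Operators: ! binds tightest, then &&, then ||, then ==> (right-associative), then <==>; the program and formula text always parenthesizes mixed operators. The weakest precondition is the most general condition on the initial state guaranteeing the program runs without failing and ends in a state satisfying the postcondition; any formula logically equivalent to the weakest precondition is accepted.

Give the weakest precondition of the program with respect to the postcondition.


Working backward. After the program, the postcondition pos == -7 || (2*pos + 4 <= u || 3*u == 9) must hold; in canonical form it is pos == -7 || 2*pos <= u - 4 || 3*u == 9.
Before u := 2*u - 3: pos == -7 || 2*pos <= 2*u - 7 || 6*u == 18
Before c := c: pos == -7 || 2*pos <= 2*u - 7 || 6*u == 18
Before u := u - 6: pos == -7 || 2*pos <= 2*u - 19 || 6*u == 54
Before c := 2*c - 2: pos == -7 || 2*pos <= 2*u - 19 || 6*u == 54
Before pos := 2*c - 9: 2*c == 2 || 4*c <= 2*u - 1 || 6*u == 54
Answer: WP = 2*c == 2 || 4*c <= 2*u - 1 || 6*u == 54


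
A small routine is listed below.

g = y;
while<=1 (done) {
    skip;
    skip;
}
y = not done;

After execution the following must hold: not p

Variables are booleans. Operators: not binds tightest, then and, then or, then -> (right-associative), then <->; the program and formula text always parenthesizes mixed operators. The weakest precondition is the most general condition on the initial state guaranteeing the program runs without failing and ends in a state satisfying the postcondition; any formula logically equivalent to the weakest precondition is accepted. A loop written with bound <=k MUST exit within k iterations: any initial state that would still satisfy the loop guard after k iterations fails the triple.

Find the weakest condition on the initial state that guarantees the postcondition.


Working backward. After the program, not p must hold.
Before y := not done: not p
Before the loop (bound <=1), unroll the exhaustion recursion (WP_0 = exit-now case; WP_j = one more guarded iteration, up to j = 1):
  WP_0: (not done) and (not p)
  WP_1: (done -> ((not done) and (not p))) and ((not done) -> (not p))
So before the loop: (done -> ((not done) and (not p))) and ((not done) -> (not p))
Before g := y: (done -> ((not done) and (not p))) and ((not done) -> (not p))
Answer: WP = (done -> ((not done) and (not p))) and ((not done) -> (not p))


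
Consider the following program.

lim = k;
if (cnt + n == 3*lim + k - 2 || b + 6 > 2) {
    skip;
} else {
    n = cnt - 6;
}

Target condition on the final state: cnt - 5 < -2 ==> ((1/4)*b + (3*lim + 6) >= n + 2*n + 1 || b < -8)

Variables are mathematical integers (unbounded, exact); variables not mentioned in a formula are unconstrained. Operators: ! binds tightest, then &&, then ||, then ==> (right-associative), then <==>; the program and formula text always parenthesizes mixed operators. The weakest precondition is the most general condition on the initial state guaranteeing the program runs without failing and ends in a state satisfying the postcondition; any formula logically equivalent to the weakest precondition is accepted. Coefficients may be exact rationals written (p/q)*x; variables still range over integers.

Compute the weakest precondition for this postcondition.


Working backward. After the program, the postcondition cnt - 5 < -2 ==> ((1/4)*b + (3*lim + 6) >= n + 2*n + 1 || b < -8) must hold; in canonical form it is cnt < 3 ==> ((1/4)*b + 3*lim >= 3*n - 5 || b < -8).
Then branch requires cnt < 3 ==> ((1/4)*b + 3*lim >= 3*n - 5 || b < -8); else branch requires cnt < 3 ==> ((1/4)*b + 3*lim >= 3*cnt - 23 || b < -8).
Before the if: ((cnt + n == k + 3*lim - 2 || b > -4) ==> (cnt < 3 ==> ((1/4)*b + 3*lim >= 3*n - 5 || b < -8))) && ((!(cnt + n == k + 3*lim - 2 || b > -4)) ==> (cnt < 3 ==> ((1/4)*b + 3*lim >= 3*cnt - 23 || b < -8)))
Before lim := k: ((cnt + n == 4*k - 2 || b > -4) ==> (cnt < 3 ==> ((1/4)*b + 3*k >= 3*n - 5 || b < -8))) && ((!(cnt + n == 4*k - 2 || b > -4)) ==> (cnt < 3 ==> ((1/4)*b + 3*k >= 3*cnt - 23 || b < -8)))
Answer: WP = ((cnt + n == 4*k - 2 || b > -4) ==> (cnt < 3 ==> ((1/4)*b + 3*k >= 3*n - 5 || b < -8))) && ((!(cnt + n == 4*k - 2 || b > -4)) ==> (cnt < 3 ==> ((1/4)*b + 3*k >= 3*cnt - 23 || b < -8)))


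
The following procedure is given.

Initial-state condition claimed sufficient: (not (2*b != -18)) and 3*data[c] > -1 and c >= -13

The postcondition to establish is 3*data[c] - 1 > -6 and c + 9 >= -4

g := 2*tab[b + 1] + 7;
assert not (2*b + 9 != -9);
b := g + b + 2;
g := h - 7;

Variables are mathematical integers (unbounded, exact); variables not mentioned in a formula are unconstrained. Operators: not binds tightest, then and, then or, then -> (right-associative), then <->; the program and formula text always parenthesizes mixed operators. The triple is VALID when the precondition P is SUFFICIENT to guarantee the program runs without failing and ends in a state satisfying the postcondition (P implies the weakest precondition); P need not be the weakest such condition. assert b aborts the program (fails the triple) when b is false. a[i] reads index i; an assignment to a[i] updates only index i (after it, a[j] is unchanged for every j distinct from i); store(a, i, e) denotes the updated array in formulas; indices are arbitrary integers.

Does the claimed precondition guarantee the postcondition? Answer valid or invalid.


Working backward. After the program, the postcondition 3*data[c] - 1 > -6 and c + 9 >= -4 must hold; in canonical form it is 3*data[c] > -5 and c >= -13.
Before g := h - 7: 3*data[c] > -5 and c >= -13
Before b := g + b + 2: 3*data[c] > -5 and c >= -13
Before assert not (2*b + 9 != -9): (not (2*b != -18)) and 3*data[c] > -5 and c >= -13
Before g := 2*tab[b + 1] + 7: (not (2*b != -18)) and 3*data[c] > -5 and c >= -13
The weakest precondition is (not (2*b != -18)) and 3*data[c] > -5 and c >= -13.
Check whether (not (2*b != -18)) and 3*data[c] > -1 and c >= -13 implies it.
Every state satisfying the precondition satisfies the weakest precondition: the implication holds.
Answer: valid


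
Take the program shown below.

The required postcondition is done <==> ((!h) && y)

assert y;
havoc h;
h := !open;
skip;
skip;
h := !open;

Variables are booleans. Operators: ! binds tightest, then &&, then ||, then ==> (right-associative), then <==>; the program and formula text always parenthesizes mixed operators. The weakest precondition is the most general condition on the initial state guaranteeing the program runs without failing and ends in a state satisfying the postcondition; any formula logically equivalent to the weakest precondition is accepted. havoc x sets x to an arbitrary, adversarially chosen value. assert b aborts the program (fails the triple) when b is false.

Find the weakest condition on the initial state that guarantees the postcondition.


Working backward. After the program, done <==> ((!h) && y) must hold.
Before h := !open: done <==> (open && y)
Before skip: done <==> (open && y)
Before skip: done <==> (open && y)
Before h := !open: done <==> (open && y)
Before havoc h: done <==> (open && y)
Before assert y: y && (done <==> (open && y))
Answer: WP = y && (done <==> (open && y))


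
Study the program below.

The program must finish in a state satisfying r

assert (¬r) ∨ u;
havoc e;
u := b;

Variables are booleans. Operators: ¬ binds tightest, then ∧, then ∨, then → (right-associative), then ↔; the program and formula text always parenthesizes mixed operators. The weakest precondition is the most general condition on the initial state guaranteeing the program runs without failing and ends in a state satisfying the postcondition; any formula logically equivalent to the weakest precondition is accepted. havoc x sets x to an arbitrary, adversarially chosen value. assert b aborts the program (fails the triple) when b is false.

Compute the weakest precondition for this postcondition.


Working backward. After the program, r must hold.
Before u := b: r
Before havoc e: r
Before assert (¬r) ∨ u: ((¬r) ∨ u) ∧ r
Answer: WP = ((¬r) ∨ u) ∧ r


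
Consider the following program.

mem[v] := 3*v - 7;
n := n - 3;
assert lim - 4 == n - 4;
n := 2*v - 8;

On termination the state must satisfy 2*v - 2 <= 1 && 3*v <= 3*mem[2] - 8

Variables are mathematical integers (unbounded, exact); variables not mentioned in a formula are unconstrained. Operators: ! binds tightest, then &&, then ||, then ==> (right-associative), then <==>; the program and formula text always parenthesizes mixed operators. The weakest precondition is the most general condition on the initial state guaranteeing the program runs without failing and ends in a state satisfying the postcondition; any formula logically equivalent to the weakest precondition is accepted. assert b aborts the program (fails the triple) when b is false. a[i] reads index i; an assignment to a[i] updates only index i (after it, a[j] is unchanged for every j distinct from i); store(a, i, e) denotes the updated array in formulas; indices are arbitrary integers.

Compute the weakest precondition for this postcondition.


Working backward. After the program, the postcondition 2*v - 2 <= 1 && 3*v <= 3*mem[2] - 8 must hold; in canonical form it is 2*v <= 3 && 3*v <= 3*mem[2] - 8.
Before n := 2*v - 8: 2*v <= 3 && 3*v <= 3*mem[2] - 8
Before assert lim - 4 == n - 4: lim == n && 2*v <= 3 && 3*v <= 3*mem[2] - 8
Before n := n - 3: lim == n - 3 && 2*v <= 3 && 3*v <= 3*mem[2] - 8
Before mem[v] := 3*v - 7: lim == n - 3 && 2*v <= 3 && 3*v <= 3*store(mem, v, 3*v - 7)[2] - 8
Answer: WP = lim == n - 3 && 2*v <= 3 && 3*v <= 3*store(mem, v, 3*v - 7)[2] - 8


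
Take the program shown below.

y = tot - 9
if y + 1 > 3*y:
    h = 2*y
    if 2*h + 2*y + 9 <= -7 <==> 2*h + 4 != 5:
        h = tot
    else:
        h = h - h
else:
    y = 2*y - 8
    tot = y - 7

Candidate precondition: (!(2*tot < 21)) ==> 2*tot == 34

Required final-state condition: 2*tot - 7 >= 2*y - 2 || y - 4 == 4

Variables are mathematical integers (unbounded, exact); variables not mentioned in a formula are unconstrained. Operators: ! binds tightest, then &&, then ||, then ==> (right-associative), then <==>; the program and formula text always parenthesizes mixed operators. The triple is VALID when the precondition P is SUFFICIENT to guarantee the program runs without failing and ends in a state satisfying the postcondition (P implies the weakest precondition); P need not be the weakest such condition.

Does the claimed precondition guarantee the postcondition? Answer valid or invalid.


Working backward. After the program, the postcondition 2*tot - 7 >= 2*y - 2 || y - 4 == 4 must hold; in canonical form it is 2*tot >= 2*y + 5 || y == 8.
Then branch requires ((6*y <= -16 <==> 4*y != 1) ==> (2*tot >= 2*y + 5 || y == 8)) && ((!(6*y <= -16 <==> 4*y != 1)) ==> (2*tot >= 2*y + 5 || y == 8)); else branch requires 2*y == 16.
Before the if: (2*y < 1 ==> (((6*y <= -16 <==> 4*y != 1) ==> (2*tot >= 2*y + 5 || y == 8)) && ((!(6*y <= -16 <==> 4*y != 1)) ==> (2*tot >= 2*y + 5 || y == 8)))) && ((!(2*y < 1)) ==> 2*y == 16)
Before y := tot - 9: (!(2*tot < 19)) ==> 2*tot == 34
The weakest precondition is (!(2*tot < 19)) ==> 2*tot == 34.
Check whether (!(2*tot < 21)) ==> 2*tot == 34 implies it.
Countermodel: at the initial state tot = 10, the precondition holds but the weakest precondition fails.
Answer: invalid


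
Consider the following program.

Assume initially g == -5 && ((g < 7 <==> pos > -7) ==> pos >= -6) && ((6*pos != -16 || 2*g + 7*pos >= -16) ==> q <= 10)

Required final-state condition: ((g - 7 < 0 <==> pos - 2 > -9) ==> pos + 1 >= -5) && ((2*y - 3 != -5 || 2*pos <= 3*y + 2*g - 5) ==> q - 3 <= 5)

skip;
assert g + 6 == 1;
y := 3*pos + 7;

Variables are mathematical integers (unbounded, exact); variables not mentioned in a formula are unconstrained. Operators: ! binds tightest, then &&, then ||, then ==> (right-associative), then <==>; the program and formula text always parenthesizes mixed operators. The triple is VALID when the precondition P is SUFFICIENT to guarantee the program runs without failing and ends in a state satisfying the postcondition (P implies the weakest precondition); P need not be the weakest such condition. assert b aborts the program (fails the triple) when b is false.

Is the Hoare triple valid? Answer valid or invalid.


Working backward. After the program, the postcondition ((g - 7 < 0 <==> pos - 2 > -9) ==> pos + 1 >= -5) && ((2*y - 3 != -5 || 2*pos <= 3*y + 2*g - 5) ==> q - 3 <= 5) must hold; in canonical form it is ((g < 7 <==> pos > -7) ==> pos >= -6) && ((2*y != -2 || 2*pos <= 2*g + 3*y - 5) ==> q <= 8).
Before y := 3*pos + 7: ((g < 7 <==> pos > -7) ==> pos >= -6) && ((6*pos != -16 || 2*g + 7*pos >= -16) ==> q <= 8)
Before assert g + 6 == 1: g == -5 && ((g < 7 <==> pos > -7) ==> pos >= -6) && ((6*pos != -16 || 2*g + 7*pos >= -16) ==> q <= 8)
Before skip: g == -5 && ((g < 7 <==> pos > -7) ==> pos >= -6) && ((6*pos != -16 || 2*g + 7*pos >= -16) ==> q <= 8)
The weakest precondition is g == -5 && ((g < 7 <==> pos > -7) ==> pos >= -6) && ((6*pos != -16 || 2*g + 7*pos >= -16) ==> q <= 8).
Check whether g == -5 && ((g < 7 <==> pos > -7) ==> pos >= -6) && ((6*pos != -16 || 2*g + 7*pos >= -16) ==> q <= 10) implies it.
Countermodel: at the initial state g = -5, pos = 0, q = 9, the precondition holds but the weakest precondition fails.
Answer: invalid


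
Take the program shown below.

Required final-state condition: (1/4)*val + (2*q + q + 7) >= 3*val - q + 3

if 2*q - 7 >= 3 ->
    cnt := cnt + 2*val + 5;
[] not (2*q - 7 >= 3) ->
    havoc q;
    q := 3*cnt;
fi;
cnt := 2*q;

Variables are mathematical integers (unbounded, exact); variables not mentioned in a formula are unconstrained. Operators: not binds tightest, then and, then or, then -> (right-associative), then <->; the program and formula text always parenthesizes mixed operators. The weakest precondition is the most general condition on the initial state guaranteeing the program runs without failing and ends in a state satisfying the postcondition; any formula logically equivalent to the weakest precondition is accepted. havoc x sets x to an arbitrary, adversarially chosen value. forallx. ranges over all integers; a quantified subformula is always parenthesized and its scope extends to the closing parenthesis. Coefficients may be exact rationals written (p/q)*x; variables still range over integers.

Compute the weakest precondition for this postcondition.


Working backward. After the program, the postcondition (1/4)*val + (2*q + q + 7) >= 3*val - q + 3 must hold; in canonical form it is 4*q >= (11/4)*val - 4.
Before cnt := 2*q: 4*q >= (11/4)*val - 4
Then branch requires 4*q >= (11/4)*val - 4; else branch requires 12*cnt >= (11/4)*val - 4.
Before the if: (2*q >= 10 -> 4*q >= (11/4)*val - 4) and ((not (2*q >= 10)) -> 12*cnt >= (11/4)*val - 4)
Answer: WP = (2*q >= 10 -> 4*q >= (11/4)*val - 4) and ((not (2*q >= 10)) -> 12*cnt >= (11/4)*val - 4)


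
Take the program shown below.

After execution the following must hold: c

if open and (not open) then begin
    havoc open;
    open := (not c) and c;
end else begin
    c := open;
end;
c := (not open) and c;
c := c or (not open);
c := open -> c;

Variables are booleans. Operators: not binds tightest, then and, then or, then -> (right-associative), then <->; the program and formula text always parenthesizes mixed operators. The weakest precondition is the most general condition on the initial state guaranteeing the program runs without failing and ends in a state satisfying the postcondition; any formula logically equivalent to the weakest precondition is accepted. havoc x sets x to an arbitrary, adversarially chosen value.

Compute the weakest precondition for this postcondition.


Working backward. After the program, c must hold.
Before c := open -> c: open -> c
Before c := c or (not open): open -> (c or (not open))
Before c := (not open) and c: open -> (((not open) and c) or (not open))
Then branch requires true; else branch requires open -> (not open).
Before the if: open -> (not open)
Answer: WP = open -> (not open)


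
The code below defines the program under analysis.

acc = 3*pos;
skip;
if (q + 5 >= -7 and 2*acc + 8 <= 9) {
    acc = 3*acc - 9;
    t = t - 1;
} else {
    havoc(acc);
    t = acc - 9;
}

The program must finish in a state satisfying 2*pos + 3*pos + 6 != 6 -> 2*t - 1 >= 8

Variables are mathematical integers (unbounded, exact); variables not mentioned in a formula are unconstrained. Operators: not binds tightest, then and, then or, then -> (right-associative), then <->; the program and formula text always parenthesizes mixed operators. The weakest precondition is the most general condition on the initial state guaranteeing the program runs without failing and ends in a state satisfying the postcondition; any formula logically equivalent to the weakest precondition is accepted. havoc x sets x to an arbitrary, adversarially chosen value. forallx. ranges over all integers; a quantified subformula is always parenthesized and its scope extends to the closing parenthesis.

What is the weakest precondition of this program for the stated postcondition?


Working backward. After the program, the postcondition 2*pos + 3*pos + 6 != 6 -> 2*t - 1 >= 8 must hold; in canonical form it is 5*pos != 0 -> 2*t >= 9.
Then branch requires 5*pos != 0 -> 2*t >= 11; else branch requires forall acc_1. (5*pos != 0 -> 2*acc_1 >= 27).
Before the if: ((q >= -12 and 2*acc <= 1) -> (5*pos != 0 -> 2*t >= 11)) and ((not (q >= -12 and 2*acc <= 1)) -> (forall acc_1. (5*pos != 0 -> 2*acc_1 >= 27)))
Before skip: ((q >= -12 and 2*acc <= 1) -> (5*pos != 0 -> 2*t >= 11)) and ((not (q >= -12 and 2*acc <= 1)) -> (forall acc_1. (5*pos != 0 -> 2*acc_1 >= 27)))
Before acc := 3*pos: ((q >= -12 and 6*pos <= 1) -> (5*pos != 0 -> 2*t >= 11)) and ((not (q >= -12 and 6*pos <= 1)) -> (forall acc_1. (5*pos != 0 -> 2*acc_1 >= 27)))
Answer: WP = ((q >= -12 and 6*pos <= 1) -> (5*pos != 0 -> 2*t >= 11)) and ((not (q >= -12 and 6*pos <= 1)) -> (forall acc_1. (5*pos != 0 -> 2*acc_1 >= 27)))


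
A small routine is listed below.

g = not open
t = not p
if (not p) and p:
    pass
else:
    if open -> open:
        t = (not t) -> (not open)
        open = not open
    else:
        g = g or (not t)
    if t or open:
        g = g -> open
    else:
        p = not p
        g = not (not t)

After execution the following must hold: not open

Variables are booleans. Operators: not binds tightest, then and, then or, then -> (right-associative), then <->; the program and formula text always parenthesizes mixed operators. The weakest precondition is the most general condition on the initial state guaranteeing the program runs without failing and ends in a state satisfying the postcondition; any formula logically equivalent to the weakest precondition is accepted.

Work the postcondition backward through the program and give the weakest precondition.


Working backward. After the program, not open must hold.
Then branch requires not open; else branch requires ((((not t) -> (not open)) or (not open)) -> open) and ((not (((not t) -> (not open)) or (not open))) -> open).
Before the if: ((((not t) -> (not open)) or (not open)) -> open) and ((not (((not t) -> (not open)) or (not open))) -> open)
Before t := not p: (((p -> (not open)) or (not open)) -> open) and ((not ((p -> (not open)) or (not open))) -> open)
Before g := not open: (((p -> (not open)) or (not open)) -> open) and ((not ((p -> (not open)) or (not open))) -> open)
Answer: WP = (((p -> (not open)) or (not open)) -> open) and ((not ((p -> (not open)) or (not open))) -> open)


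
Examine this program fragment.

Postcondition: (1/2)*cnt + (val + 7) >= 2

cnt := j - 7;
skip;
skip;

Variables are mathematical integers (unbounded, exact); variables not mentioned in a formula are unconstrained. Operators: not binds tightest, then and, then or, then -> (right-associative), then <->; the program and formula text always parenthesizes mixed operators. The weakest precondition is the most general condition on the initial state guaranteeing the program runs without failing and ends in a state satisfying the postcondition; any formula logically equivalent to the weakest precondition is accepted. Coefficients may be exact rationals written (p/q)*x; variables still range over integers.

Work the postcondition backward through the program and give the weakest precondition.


Working backward. After the program, the postcondition (1/2)*cnt + (val + 7) >= 2 must hold; in canonical form it is (1/2)*cnt + val >= -5.
Before skip: (1/2)*cnt + val >= -5
Before skip: (1/2)*cnt + val >= -5
Before cnt := j - 7: (1/2)*j + val >= -3/2
Answer: WP = (1/2)*j + val >= -3/2


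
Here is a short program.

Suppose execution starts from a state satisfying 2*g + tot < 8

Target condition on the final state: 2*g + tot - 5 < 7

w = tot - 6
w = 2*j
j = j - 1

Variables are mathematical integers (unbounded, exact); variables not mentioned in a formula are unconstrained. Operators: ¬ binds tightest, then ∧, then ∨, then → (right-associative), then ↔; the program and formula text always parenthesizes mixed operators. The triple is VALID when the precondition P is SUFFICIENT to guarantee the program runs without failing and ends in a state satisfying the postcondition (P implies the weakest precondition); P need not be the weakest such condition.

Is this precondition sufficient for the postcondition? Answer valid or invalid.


Working backward. After the program, the postcondition 2*g + tot - 5 < 7 must hold; in canonical form it is 2*g + tot < 12.
Before j := j - 1: 2*g + tot < 12
Before w := 2*j: 2*g + tot < 12
Before w := tot - 6: 2*g + tot < 12
The weakest precondition is 2*g + tot < 12.
Check whether 2*g + tot < 8 implies it.
Every state satisfying the precondition satisfies the weakest precondition: the implication holds.
Answer: valid


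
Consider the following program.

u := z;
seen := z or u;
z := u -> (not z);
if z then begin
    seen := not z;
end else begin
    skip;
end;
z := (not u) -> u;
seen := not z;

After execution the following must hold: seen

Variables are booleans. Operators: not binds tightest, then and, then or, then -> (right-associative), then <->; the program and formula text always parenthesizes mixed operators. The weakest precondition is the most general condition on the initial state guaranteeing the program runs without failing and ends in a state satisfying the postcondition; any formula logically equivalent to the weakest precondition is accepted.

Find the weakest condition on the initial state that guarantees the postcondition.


Working backward. After the program, seen must hold.
Before seen := not z: not z
Before z := (not u) -> u: not ((not u) -> u)
Then branch requires not ((not u) -> u); else branch requires not ((not u) -> u).
Before the if: (z -> (not ((not u) -> u))) and ((not z) -> (not ((not u) -> u)))
Before z := u -> (not z): ((u -> (not z)) -> (not ((not u) -> u))) and ((not (u -> (not z))) -> (not ((not u) -> u)))
Before seen := z or u: ((u -> (not z)) -> (not ((not u) -> u))) and ((not (u -> (not z))) -> (not ((not u) -> u)))
Before u := z: ((z -> (not z)) -> (not ((not z) -> z))) and ((not (z -> (not z))) -> (not ((not z) -> z)))
Answer: WP = ((z -> (not z)) -> (not ((not z) -> z))) and ((not (z -> (not z))) -> (not ((not z) -> z)))


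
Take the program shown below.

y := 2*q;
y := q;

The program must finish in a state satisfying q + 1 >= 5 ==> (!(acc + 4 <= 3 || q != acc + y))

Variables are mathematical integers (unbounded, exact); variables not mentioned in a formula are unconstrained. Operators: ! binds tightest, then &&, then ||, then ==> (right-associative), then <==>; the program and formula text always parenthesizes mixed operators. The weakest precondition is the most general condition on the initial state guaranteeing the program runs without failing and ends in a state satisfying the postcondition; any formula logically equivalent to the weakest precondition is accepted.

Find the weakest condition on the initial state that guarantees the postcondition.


Working backward. After the program, the postcondition q + 1 >= 5 ==> (!(acc + 4 <= 3 || q != acc + y)) must hold; in canonical form it is q >= 4 ==> (!(acc <= -1 || q != acc + y)).
Before y := q: q >= 4 ==> (!(acc <= -1 || acc != 0))
Before y := 2*q: q >= 4 ==> (!(acc <= -1 || acc != 0))
Answer: WP = q >= 4 ==> (!(acc <= -1 || acc != 0))


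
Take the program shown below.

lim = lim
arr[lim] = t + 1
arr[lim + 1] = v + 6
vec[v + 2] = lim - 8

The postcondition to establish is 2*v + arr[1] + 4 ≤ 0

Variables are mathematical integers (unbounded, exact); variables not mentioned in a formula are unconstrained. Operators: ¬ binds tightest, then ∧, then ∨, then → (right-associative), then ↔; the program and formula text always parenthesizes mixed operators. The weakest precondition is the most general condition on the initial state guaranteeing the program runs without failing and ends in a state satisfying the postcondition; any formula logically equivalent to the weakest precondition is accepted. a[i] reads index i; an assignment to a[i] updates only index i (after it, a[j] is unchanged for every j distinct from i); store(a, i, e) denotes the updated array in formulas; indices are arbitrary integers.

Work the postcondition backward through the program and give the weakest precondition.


Working backward. After the program, the postcondition 2*v + arr[1] + 4 ≤ 0 must hold; in canonical form it is arr[1] + 2*v ≤ -4.
Before vec[v + 2] := lim - 8: arr[1] + 2*v ≤ -4
Before arr[lim + 1] := v + 6: store(arr, lim + 1, v + 6)[1] + 2*v ≤ -4
Before arr[lim] := t + 1: store(store(arr, lim, t + 1), lim + 1, v + 6)[1] + 2*v ≤ -4
Before lim := lim: store(store(arr, lim, t + 1), lim + 1, v + 6)[1] + 2*v ≤ -4
Answer: WP = store(store(arr, lim, t + 1), lim + 1, v + 6)[1] + 2*v ≤ -4


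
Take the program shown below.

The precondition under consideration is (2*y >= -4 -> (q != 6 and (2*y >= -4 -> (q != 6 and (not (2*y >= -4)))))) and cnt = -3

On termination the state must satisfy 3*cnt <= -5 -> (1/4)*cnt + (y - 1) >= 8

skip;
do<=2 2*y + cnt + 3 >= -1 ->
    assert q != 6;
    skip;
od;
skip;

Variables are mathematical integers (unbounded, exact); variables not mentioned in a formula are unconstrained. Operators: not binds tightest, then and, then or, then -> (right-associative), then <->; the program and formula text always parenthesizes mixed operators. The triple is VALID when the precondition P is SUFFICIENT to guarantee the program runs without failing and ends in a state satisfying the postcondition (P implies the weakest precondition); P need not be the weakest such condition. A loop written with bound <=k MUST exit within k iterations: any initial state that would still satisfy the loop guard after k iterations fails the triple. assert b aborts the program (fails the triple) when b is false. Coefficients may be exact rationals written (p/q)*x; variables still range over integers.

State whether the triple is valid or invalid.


Working backward. After the program, the postcondition 3*cnt <= -5 -> (1/4)*cnt + (y - 1) >= 8 must hold; in canonical form it is 3*cnt <= -5 -> (1/4)*cnt + y >= 9.
Before skip: 3*cnt <= -5 -> (1/4)*cnt + y >= 9
Before the loop (bound <=2), unroll the exhaustion recursion (WP_0 = exit-now case; WP_j = one more guarded iteration, up to j = 2):
  WP_0: (not (cnt + 2*y >= -4)) and (3*cnt <= -5 -> (1/4)*cnt + y >= 9)
  WP_1: (cnt + 2*y >= -4 -> (q != 6 and (not (cnt + 2*y >= -4)) and (3*cnt <= -5 -> (1/4)*cnt + y >= 9))) and ((not (cnt + 2*y >= -4)) -> (3*cnt <= -5 -> (1/4)*cnt + y >= 9))
  WP_2: (cnt + 2*y >= -4 -> (q != 6 and (cnt + 2*y >= -4 -> (q != 6 and (not (cnt + 2*y >= -4)) and (3*cnt <= -5 -> (1/4)*cnt + y >= 9))) and ((not (cnt + 2*y >= -4)) -> (3*cnt <= -5 -> (1/4)*cnt + y >= 9)))) and ((not (cnt + 2*y >= -4)) -> (3*cnt <= -5 -> (1/4)*cnt + y >= 9))
So before the loop: (cnt + 2*y >= -4 -> (q != 6 and (cnt + 2*y >= -4 -> (q != 6 and (not (cnt + 2*y >= -4)) and (3*cnt <= -5 -> (1/4)*cnt + y >= 9))) and ((not (cnt + 2*y >= -4)) -> (3*cnt <= -5 -> (1/4)*cnt + y >= 9)))) and ((not (cnt + 2*y >= -4)) -> (3*cnt <= -5 -> (1/4)*cnt + y >= 9))
Before skip: (cnt + 2*y >= -4 -> (q != 6 and (cnt + 2*y >= -4 -> (q != 6 and (not (cnt + 2*y >= -4)) and (3*cnt <= -5 -> (1/4)*cnt + y >= 9))) and ((not (cnt + 2*y >= -4)) -> (3*cnt <= -5 -> (1/4)*cnt + y >= 9)))) and ((not (cnt + 2*y >= -4)) -> (3*cnt <= -5 -> (1/4)*cnt + y >= 9))
The weakest precondition is (cnt + 2*y >= -4 -> (q != 6 and (cnt + 2*y >= -4 -> (q != 6 and (not (cnt + 2*y >= -4)) and (3*cnt <= -5 -> (1/4)*cnt + y >= 9))) and ((not (cnt + 2*y >= -4)) -> (3*cnt <= -5 -> (1/4)*cnt + y >= 9)))) and ((not (cnt + 2*y >= -4)) -> (3*cnt <= -5 -> (1/4)*cnt + y >= 9)).
Check whether (2*y >= -4 -> (q != 6 and (2*y >= -4 -> (q != 6 and (not (2*y >= -4)))))) and cnt = -3 implies it.
Countermodel: at the initial state cnt = -3, q = 0, y = -3, the precondition holds but the weakest precondition fails.
Answer: invalid
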